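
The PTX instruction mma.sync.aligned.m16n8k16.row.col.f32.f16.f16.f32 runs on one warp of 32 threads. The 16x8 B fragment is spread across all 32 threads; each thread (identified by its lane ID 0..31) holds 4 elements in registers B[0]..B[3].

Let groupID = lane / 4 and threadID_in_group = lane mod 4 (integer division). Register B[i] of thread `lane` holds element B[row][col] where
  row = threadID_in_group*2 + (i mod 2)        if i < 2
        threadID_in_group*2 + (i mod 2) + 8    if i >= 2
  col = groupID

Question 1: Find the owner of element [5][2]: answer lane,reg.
10,1

c=2→G=2  r=5→rhi=0,T=2,p=1
L=2*4+2=10  i=0*2+1=1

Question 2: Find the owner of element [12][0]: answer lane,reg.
c: 0->gid=0  r: 12->r8=1,tid=2,i&1=0
L=0*4+2=2  i=1*2+0=2

2,2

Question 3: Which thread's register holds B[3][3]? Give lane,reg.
13,1

c=3→G=3  r=3→rhi=0,T=1,p=1
L=3*4+1=13  i=0*2+1=1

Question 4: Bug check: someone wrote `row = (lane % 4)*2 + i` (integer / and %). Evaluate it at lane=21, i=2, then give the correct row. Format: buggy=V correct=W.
`(lane % 4)*2 + i`[21,2]⇒4
lane 21: gr=5 (21/4), th=1 (21%4)
i=2: r=1*2+0+8=10, c=gr=5
row: 4 vs 10

buggy=4 correct=10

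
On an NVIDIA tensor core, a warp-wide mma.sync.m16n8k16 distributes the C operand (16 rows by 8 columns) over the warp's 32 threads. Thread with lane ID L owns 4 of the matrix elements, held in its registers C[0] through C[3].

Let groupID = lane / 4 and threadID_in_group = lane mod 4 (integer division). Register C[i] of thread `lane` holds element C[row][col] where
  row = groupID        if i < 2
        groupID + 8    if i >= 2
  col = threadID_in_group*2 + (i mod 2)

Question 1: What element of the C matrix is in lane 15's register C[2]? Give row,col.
L=15->g=15>>2=3, t=15&3=3
[2]->row 3+8=11  col 3·2+0=6

11,6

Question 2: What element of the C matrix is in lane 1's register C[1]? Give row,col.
1: G=0,T=1
[1] (0+0,1*2+1) = (0,3)

0,3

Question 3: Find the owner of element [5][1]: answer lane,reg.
r=5⇒gr=5,Rb=0  c=1⇒th=0,odd=1
L=5*4+0=20  i=0*2+1=1

20,1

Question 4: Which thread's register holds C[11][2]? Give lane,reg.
13,2

r=11->g=3,rb=1  c=2->t=1,b0=0
L=3*4+1=13  i=1*2+0=2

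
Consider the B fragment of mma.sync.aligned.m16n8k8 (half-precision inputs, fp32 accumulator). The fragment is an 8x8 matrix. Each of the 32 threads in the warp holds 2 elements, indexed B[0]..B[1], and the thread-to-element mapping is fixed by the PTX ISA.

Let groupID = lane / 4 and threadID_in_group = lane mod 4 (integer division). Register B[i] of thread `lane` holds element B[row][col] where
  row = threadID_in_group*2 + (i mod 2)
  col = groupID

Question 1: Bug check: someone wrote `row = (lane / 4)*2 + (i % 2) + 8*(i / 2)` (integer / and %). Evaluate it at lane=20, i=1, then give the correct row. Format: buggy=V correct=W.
buggy=11 correct=1

`(lane / 4)*2 + (i % 2) + 8*(i / 2)`[20,1]=>11
L=20=>grp=20>>2=5, tig=20&3=0
[1]=>row 0·2+1=1  col grp=5
row: 11 vs 1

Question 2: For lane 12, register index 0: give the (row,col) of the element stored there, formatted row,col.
0,3

12: gid=3,tid=0
[0] (0*2+0,3) = (0,3)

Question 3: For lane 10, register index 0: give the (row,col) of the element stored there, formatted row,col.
4,2

L=10⇒gr=10>>2=2, th=10&3=2
[0]⇒row 2·2+0=4  col gr=2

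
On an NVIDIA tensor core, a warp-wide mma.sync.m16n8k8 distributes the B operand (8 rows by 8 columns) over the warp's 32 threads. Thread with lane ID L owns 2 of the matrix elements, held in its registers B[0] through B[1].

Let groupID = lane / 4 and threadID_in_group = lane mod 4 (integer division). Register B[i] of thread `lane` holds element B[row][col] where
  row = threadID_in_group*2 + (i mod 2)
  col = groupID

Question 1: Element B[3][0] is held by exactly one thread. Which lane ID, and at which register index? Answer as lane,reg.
c=0->g=0  r=3->t=1,b0=1
L=0*4+1=1  i=1=1

1,1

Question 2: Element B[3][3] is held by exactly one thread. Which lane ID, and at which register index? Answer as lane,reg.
13,1

c=3->g=3  r=3->t=1,b0=1
L=3*4+1=13  i=1=1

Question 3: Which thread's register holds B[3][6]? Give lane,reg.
c=6⇒gr=6  r=3⇒th=1,odd=1
L=6*4+1=25  i=1=1

25,1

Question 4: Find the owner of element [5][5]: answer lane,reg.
22,1

c=5⇒gr=5  r=5⇒th=2,odd=1
L=5*4+2=22  i=1=1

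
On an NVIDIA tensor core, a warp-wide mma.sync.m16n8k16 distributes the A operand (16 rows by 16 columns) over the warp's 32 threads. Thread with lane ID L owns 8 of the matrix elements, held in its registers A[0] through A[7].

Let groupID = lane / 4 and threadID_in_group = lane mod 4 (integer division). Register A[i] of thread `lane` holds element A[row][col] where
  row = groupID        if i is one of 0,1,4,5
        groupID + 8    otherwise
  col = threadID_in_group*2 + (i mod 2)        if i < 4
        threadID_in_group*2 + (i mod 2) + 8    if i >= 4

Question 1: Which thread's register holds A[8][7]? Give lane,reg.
r=8⇒gr=0,Rb=1  c=7⇒Cb=0,th=3,odd=1
L=0*4+3=3  i=0*4+1*2+1=3

3,3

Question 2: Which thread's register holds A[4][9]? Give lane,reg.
16,5

r: 4->gid=4,r8=0  c: 9->c8=1,tid=0,i&1=1
L=4*4+0=16  i=1*4+0*2+1=5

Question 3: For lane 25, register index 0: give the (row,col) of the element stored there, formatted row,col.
lane 25⇒25/4=6, 25 mod 4=1
i=0  r:6+0⇒6  c:2·1+0+0⇒2

6,2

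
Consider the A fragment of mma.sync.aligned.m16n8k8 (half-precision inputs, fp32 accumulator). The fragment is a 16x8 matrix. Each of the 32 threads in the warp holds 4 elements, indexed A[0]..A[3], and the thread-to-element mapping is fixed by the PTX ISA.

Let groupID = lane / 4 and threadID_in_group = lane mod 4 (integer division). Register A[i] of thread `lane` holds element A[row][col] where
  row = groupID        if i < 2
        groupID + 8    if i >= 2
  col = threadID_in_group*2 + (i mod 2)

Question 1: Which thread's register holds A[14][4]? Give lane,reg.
26,2

r=14⇒gr=6,Rb=1  c=4⇒th=2,odd=0
L=6*4+2=26  i=1*2+0=2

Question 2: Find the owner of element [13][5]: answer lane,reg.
r=13->g=5,rb=1  c=5->t=2,b0=1
L=5*4+2=22  i=1*2+1=3

22,3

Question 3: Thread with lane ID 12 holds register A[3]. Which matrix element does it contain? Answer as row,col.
11,1

lane 12=>12/4=3, 12 mod 4=0
i=3  r:3+8=>11  c:2·0+1=>1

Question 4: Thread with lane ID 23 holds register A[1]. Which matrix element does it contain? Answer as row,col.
5,7

L=23⇒gr=23>>2=5, th=23&3=3
[1]⇒row 5+0=5  col 3·2+1=7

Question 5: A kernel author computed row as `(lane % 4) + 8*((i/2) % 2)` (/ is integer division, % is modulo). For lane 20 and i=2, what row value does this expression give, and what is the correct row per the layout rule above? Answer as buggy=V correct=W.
`(lane % 4) + 8*((i/2) % 2)`[20,2]->8
L=20->g=20>>2=5, t=20&3=0
[2]->row 5+8=13  col 0·2+0=0
row: 8 vs 13

buggy=8 correct=13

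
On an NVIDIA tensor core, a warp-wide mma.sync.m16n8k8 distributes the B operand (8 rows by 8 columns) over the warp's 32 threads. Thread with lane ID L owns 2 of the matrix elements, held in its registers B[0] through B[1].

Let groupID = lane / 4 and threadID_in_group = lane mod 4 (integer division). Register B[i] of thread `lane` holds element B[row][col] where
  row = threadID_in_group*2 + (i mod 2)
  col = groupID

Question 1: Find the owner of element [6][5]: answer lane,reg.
c=5⇒gr=5  r=6⇒th=3,odd=0
L=5*4+3=23  i=0=0

23,0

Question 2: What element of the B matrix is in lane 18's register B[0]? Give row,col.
lane 18: gr=4 (18/4), th=2 (18%4)
i=0: r=2*2+0=4, c=gr=4

4,4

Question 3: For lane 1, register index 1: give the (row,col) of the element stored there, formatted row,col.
1: gr=0,th=1
[1] (1*2+1,0) = (3,0)

3,0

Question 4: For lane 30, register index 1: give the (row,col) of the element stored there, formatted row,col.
5,7

lane 30: gr=7 (30/4), th=2 (30%4)
i=1: r=2*2+1=5, c=gr=7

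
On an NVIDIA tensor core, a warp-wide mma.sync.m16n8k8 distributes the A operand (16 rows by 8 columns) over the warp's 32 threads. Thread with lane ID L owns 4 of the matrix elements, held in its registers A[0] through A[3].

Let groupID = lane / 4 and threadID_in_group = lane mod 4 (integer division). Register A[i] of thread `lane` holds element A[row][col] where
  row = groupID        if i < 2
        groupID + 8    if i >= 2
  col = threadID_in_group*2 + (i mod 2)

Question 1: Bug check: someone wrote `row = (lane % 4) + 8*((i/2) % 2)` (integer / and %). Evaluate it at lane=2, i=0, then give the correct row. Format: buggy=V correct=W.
`(lane % 4) + 8*((i/2) % 2)`[2,0]⇒2
lane 2: gr=0 (2/4), th=2 (2%4)
i=0: r=0+0=0, c=2*2+0=4
row: 2 vs 0

buggy=2 correct=0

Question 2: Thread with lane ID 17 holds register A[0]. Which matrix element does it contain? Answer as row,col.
lane 17=>17/4=4, 17 mod 4=1
i=0  r:4+0=>4  c:2·1+0=>2

4,2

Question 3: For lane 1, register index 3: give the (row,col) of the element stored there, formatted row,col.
lane 1=>1/4=0, 1 mod 4=1
i=3  r:0+8=>8  c:2·1+1=>3

8,3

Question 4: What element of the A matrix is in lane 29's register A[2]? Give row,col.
L=29->g=29>>2=7, t=29&3=1
[2]->row 7+8=15  col 1·2+0=2

15,2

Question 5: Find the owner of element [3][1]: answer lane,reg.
12,1

r=3->g=3,rb=0  c=1->t=0,b0=1
L=3*4+0=12  i=0*2+1=1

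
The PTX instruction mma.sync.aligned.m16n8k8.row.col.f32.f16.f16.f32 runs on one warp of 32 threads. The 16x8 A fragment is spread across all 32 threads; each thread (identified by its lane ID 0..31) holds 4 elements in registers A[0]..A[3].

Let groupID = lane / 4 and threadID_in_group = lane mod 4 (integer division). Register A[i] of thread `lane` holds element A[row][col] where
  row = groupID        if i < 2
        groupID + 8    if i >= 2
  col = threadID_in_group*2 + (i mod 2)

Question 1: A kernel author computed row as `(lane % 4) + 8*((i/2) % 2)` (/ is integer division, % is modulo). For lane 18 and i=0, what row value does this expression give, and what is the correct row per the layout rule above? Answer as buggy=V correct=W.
`(lane % 4) + 8*((i/2) % 2)`[18,0]->2
lane 18->18/4=4, 18 mod 4=2
i=0  r:4+0->4  c:2·2+0->4
row: 2 vs 4

buggy=2 correct=4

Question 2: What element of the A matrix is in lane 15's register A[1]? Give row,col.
15: g=3,t=3
[1] (3+0,3*2+1) = (3,7)

3,7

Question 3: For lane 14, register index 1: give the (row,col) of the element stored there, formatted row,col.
lane 14⇒14/4=3, 14 mod 4=2
i=1  r:3+0⇒3  c:2·2+1⇒5

3,5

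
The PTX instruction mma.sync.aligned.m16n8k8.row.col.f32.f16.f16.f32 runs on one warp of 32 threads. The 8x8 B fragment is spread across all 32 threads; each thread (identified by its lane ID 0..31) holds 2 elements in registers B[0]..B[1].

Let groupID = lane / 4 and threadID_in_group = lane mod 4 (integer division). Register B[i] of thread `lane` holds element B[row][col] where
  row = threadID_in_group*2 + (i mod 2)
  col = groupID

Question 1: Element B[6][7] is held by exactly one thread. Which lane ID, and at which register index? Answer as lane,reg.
c=7->g=7  r=6->t=3,b0=0
L=7*4+3=31  i=0=0

31,0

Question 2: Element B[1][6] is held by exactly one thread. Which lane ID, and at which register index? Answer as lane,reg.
c=6->g=6  r=1->t=0,b0=1
L=6*4+0=24  i=1=1

24,1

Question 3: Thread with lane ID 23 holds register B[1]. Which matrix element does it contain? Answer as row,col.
7,5

23: G=5,T=3
[1] (3*2+1,5) = (7,5)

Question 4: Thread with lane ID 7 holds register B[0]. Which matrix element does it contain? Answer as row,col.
6,1

7: gid=1,tid=3
[0] (3*2+0,1) = (6,1)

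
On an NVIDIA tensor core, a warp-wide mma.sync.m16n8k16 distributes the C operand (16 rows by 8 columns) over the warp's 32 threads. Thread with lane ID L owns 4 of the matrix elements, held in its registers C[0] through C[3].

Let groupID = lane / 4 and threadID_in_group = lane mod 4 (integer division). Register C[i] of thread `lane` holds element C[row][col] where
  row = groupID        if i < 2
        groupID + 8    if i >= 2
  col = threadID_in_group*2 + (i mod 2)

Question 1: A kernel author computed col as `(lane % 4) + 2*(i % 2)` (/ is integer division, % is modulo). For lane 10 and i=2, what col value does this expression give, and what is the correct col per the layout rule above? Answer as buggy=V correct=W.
buggy=2 correct=4

`(lane % 4) + 2*(i % 2)`[10,2]->2
10: gid=2,tid=2
[2] (2+8,2*2+0) = (10,4)
col: 2 vs 4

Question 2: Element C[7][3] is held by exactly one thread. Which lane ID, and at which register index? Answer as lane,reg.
29,1

r: 7->gid=7,r8=0  c: 3->tid=1,i&1=1
L=7*4+1=29  i=0*2+1=1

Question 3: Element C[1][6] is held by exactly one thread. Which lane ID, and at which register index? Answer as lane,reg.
7,0

r:1=>grp=1,rB=0  c:6=>tig=3,lo=0
L=1*4+3=7  i=0*2+0=0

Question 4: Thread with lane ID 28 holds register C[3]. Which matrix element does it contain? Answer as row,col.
lane 28⇒28/4=7, 28 mod 4=0
i=3  r:7+8⇒15  c:2·0+1⇒1

15,1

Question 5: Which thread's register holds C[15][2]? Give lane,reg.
29,2

r=15->g=7,rb=1  c=2->t=1,b0=0
L=7*4+1=29  i=1*2+0=2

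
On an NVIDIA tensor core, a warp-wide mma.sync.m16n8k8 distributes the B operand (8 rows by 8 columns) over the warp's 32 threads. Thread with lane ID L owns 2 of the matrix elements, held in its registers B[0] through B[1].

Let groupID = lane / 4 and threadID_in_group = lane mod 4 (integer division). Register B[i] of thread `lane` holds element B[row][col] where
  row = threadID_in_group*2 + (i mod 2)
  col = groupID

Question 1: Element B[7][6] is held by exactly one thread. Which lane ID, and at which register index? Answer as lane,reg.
27,1

c=6->g=6  r=7->t=3,b0=1
L=6*4+3=27  i=1=1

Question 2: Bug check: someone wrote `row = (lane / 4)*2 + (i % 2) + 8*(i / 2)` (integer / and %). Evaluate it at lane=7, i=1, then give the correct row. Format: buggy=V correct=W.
`(lane / 4)*2 + (i % 2) + 8*(i / 2)`[7,1]=>3
L=7=>grp=7>>2=1, tig=7&3=3
[1]=>row 3·2+1=7  col grp=1
row: 3 vs 7

buggy=3 correct=7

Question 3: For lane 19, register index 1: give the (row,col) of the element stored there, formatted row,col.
lane 19: g=4 (19/4), t=3 (19%4)
i=1: r=3*2+1=7, c=g=4

7,4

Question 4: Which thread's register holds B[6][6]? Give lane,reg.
c=6→G=6  r=6→T=3,p=0
L=6*4+3=27  i=0=0

27,0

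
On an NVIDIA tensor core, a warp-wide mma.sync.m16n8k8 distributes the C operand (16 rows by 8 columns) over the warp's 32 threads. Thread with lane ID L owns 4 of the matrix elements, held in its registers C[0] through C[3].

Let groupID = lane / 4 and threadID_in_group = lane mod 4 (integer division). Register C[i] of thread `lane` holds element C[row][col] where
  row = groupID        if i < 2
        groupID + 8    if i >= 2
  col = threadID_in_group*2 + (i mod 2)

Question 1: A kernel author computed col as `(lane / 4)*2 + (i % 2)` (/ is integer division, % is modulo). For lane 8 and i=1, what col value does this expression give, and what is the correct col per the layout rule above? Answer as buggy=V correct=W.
`(lane / 4)*2 + (i % 2)`[8,1]⇒5
lane 8⇒8/4=2, 8 mod 4=0
i=1  r:2+0⇒2  c:2·0+1⇒1
col: 5 vs 1

buggy=5 correct=1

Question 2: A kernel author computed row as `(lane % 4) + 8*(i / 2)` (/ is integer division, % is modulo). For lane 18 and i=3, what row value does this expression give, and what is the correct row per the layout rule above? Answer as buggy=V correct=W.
`(lane % 4) + 8*(i / 2)`[18,3]->10
L=18->gid=18>>2=4, tid=18&3=2
[3]->row 4+8=12  col 2·2+1=5
row: 10 vs 12

buggy=10 correct=12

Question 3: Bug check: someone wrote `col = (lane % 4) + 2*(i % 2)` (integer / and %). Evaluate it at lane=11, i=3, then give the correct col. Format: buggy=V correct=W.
`(lane % 4) + 2*(i % 2)`[11,3]⇒5
lane 11⇒11/4=2, 11 mod 4=3
i=3  r:2+8⇒10  c:2·3+1⇒7
col: 5 vs 7

buggy=5 correct=7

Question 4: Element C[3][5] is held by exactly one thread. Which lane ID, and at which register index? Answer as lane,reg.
14,1

r: 3->gid=3,r8=0  c: 5->tid=2,i&1=1
L=3*4+2=14  i=0*2+1=1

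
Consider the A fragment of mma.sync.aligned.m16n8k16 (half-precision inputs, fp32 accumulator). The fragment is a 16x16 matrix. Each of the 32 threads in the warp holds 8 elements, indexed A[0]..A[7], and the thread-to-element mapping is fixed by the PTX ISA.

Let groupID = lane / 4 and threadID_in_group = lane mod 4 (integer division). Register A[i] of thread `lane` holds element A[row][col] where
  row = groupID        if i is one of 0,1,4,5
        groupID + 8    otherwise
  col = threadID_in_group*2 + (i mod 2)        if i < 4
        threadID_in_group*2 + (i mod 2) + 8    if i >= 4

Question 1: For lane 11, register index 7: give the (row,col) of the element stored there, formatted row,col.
lane 11: g=2 (11/4), t=3 (11%4)
i=7: r=2+8=10, c=3*2+1+8=15

10,15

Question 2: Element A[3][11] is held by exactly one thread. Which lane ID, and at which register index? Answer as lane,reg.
13,5

r=3→G=3,rhi=0  c=11→chi=1,T=1,p=1
L=3*4+1=13  i=1*4+0*2+1=5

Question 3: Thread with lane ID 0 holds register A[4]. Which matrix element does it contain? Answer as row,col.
L=0→G=0>>2=0, T=0&3=0
[4]→row 0+0=0  col 0·2+0+8=8

0,8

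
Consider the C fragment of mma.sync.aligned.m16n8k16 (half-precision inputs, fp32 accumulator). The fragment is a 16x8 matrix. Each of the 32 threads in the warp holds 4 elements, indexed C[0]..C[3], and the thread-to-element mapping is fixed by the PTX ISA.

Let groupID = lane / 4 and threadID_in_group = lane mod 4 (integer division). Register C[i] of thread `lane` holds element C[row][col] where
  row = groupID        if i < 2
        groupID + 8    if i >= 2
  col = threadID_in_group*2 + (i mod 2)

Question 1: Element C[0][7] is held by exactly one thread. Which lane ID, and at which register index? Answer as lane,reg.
r=0⇒gr=0,Rb=0  c=7⇒th=3,odd=1
L=0*4+3=3  i=0*2+1=1

3,1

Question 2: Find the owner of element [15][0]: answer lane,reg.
28,2

r=15⇒gr=7,Rb=1  c=0⇒th=0,odd=0
L=7*4+0=28  i=1*2+0=2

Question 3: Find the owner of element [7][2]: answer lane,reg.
r:7=>grp=7,rB=0  c:2=>tig=1,lo=0
L=7*4+1=29  i=0*2+0=0

29,0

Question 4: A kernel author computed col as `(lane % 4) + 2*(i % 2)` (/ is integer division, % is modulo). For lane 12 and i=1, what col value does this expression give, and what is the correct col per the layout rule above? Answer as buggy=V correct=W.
buggy=2 correct=1

`(lane % 4) + 2*(i % 2)`[12,1]->2
lane 12: gid=3 (12/4), tid=0 (12%4)
i=1: r=3+0=3, c=0*2+1=1
col: 2 vs 1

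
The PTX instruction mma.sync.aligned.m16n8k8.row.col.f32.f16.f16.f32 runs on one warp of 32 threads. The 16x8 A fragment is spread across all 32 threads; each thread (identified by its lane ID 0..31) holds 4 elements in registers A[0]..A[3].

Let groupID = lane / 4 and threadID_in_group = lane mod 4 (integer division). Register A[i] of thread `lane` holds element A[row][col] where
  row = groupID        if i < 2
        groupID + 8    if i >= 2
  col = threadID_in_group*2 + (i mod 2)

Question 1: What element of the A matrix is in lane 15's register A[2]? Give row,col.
11,6

lane 15: gr=3 (15/4), th=3 (15%4)
i=2: r=3+8=11, c=3*2+0=6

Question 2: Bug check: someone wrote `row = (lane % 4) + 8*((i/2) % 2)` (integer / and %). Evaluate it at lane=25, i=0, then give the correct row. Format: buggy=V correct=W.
`(lane % 4) + 8*((i/2) % 2)`[25,0]=>1
25: grp=6,tig=1
[0] (6+0,1*2+0) = (6,2)
row: 1 vs 6

buggy=1 correct=6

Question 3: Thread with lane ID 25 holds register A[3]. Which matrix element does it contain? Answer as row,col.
14,3

L=25->g=25>>2=6, t=25&3=1
[3]->row 6+8=14  col 1·2+1=3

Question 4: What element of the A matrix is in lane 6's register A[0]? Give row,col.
6: G=1,T=2
[0] (1+0,2*2+0) = (1,4)

1,4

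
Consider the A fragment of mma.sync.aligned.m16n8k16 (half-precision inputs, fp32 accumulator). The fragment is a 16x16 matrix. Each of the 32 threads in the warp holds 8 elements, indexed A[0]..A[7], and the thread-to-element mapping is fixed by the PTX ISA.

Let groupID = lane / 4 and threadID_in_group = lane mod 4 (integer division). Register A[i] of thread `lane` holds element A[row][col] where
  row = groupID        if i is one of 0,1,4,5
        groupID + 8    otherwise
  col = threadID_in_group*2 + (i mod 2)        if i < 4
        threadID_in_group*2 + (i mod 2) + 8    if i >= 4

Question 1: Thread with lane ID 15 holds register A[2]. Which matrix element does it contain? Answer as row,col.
11,6

lane 15: g=3 (15/4), t=3 (15%4)
i=2: r=3+8=11, c=3*2+0+0=6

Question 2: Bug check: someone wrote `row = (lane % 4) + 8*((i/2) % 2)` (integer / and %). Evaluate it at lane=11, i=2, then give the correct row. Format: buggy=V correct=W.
`(lane % 4) + 8*((i/2) % 2)`[11,2]->11
11: g=2,t=3
[2] (2+8,3*2+0+0) = (10,6)
row: 11 vs 10

buggy=11 correct=10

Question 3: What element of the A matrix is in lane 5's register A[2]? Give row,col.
lane 5⇒5/4=1, 5 mod 4=1
i=2  r:1+8⇒9  c:2·1+0+0⇒2

9,2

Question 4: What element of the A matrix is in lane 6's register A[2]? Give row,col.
9,4

L=6=>grp=6>>2=1, tig=6&3=2
[2]=>row 1+8=9  col 2·2+0+0=4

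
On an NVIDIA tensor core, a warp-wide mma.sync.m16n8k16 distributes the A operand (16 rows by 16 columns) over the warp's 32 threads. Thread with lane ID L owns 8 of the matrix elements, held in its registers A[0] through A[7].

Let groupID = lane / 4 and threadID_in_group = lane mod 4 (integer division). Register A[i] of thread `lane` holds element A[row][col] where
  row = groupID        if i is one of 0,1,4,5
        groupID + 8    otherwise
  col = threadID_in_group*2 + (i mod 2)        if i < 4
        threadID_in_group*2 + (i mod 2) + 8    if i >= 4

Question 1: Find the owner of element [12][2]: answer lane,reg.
17,2

r: 12->gid=4,r8=1  c: 2->c8=0,tid=1,i&1=0
L=4*4+1=17  i=0*4+1*2+0=2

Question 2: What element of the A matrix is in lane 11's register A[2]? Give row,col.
10,6

lane 11->11/4=2, 11 mod 4=3
i=2  r:2+8->10  c:2·3+0+0->6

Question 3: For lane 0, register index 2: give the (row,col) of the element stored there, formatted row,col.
8,0

0: g=0,t=0
[2] (0+8,0*2+0+0) = (8,0)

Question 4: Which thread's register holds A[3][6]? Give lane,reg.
15,0

r:3=>grp=3,rB=0  c:6=>cB=0,tig=3,lo=0
L=3*4+3=15  i=0*4+0*2+0=0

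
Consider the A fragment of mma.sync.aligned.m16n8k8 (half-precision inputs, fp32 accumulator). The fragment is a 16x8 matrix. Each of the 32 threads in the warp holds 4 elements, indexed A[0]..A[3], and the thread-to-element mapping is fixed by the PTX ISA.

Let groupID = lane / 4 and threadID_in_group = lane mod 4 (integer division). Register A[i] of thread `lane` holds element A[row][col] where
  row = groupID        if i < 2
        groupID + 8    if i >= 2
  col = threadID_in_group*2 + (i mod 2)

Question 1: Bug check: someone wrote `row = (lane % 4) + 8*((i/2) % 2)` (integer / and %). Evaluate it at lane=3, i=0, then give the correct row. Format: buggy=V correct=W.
buggy=3 correct=0

`(lane % 4) + 8*((i/2) % 2)`[3,0]->3
lane 3: gid=0 (3/4), tid=3 (3%4)
i=0: r=0+0=0, c=3*2+0=6
row: 3 vs 0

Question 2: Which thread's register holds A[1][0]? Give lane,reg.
r=1->g=1,rb=0  c=0->t=0,b0=0
L=1*4+0=4  i=0*2+0=0

4,0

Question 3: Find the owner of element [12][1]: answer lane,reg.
r=12→G=4,rhi=1  c=1→T=0,p=1
L=4*4+0=16  i=1*2+1=3

16,3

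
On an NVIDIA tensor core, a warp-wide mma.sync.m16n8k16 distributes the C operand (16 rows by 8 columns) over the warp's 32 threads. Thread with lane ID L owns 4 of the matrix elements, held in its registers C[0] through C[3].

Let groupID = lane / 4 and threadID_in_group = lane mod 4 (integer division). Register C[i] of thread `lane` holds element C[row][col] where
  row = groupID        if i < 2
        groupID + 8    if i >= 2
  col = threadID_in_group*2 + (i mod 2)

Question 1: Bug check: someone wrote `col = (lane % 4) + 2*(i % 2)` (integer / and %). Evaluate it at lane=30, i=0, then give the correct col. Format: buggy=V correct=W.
buggy=2 correct=4

`(lane % 4) + 2*(i % 2)`[30,0]⇒2
L=30⇒gr=30>>2=7, th=30&3=2
[0]⇒row 7+0=7  col 2·2+0=4
col: 2 vs 4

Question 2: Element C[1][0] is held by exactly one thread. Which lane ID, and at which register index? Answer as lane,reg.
4,0

r: 1->gid=1,r8=0  c: 0->tid=0,i&1=0
L=1*4+0=4  i=0*2+0=0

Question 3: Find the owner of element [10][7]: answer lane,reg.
11,3

r=10->g=2,rb=1  c=7->t=3,b0=1
L=2*4+3=11  i=1*2+1=3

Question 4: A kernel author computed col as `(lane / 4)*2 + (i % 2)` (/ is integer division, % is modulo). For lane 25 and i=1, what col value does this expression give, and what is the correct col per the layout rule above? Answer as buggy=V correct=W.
buggy=13 correct=3

`(lane / 4)*2 + (i % 2)`[25,1]⇒13
L=25⇒gr=25>>2=6, th=25&3=1
[1]⇒row 6+0=6  col 1·2+1=3
col: 13 vs 3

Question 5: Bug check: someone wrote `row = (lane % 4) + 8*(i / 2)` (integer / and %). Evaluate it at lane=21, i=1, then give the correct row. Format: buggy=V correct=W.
`(lane % 4) + 8*(i / 2)`[21,1]→1
lane 21: G=5 (21/4), T=1 (21%4)
i=1: r=5+0=5, c=1*2+1=3
row: 1 vs 5

buggy=1 correct=5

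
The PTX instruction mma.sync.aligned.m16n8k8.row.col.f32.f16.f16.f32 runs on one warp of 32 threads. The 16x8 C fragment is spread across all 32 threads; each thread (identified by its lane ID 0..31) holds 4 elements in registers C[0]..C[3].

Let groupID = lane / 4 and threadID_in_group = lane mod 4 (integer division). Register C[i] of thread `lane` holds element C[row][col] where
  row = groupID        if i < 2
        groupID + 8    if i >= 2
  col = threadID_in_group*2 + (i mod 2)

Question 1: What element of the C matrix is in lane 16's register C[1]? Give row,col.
4,1

16: gr=4,th=0
[1] (4+0,0*2+1) = (4,1)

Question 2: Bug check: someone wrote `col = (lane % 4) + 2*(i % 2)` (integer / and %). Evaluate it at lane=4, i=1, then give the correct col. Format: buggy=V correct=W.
`(lane % 4) + 2*(i % 2)`[4,1]→2
4: G=1,T=0
[1] (1+0,0*2+1) = (1,1)
col: 2 vs 1

buggy=2 correct=1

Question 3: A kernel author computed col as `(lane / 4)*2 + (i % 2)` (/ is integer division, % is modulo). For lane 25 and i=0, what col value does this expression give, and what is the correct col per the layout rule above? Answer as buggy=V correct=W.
buggy=12 correct=2

`(lane / 4)*2 + (i % 2)`[25,0]->12
L=25->g=25>>2=6, t=25&3=1
[0]->row 6+0=6  col 1·2+0=2
col: 12 vs 2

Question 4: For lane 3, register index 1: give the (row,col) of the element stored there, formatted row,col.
3: grp=0,tig=3
[1] (0+0,3*2+1) = (0,7)

0,7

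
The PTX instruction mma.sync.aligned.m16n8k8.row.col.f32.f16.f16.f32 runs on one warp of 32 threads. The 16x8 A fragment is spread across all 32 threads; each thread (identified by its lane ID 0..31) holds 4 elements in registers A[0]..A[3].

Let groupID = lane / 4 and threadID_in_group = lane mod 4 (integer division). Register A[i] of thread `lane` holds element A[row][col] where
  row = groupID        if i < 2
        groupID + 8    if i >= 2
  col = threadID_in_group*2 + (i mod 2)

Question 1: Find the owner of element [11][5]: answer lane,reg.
14,3

r: 11->gid=3,r8=1  c: 5->tid=2,i&1=1
L=3*4+2=14  i=1*2+1=3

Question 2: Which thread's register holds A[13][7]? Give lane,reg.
r: 13->gid=5,r8=1  c: 7->tid=3,i&1=1
L=5*4+3=23  i=1*2+1=3

23,3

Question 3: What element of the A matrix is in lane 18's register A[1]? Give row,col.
L=18->g=18>>2=4, t=18&3=2
[1]->row 4+0=4  col 2·2+1=5

4,5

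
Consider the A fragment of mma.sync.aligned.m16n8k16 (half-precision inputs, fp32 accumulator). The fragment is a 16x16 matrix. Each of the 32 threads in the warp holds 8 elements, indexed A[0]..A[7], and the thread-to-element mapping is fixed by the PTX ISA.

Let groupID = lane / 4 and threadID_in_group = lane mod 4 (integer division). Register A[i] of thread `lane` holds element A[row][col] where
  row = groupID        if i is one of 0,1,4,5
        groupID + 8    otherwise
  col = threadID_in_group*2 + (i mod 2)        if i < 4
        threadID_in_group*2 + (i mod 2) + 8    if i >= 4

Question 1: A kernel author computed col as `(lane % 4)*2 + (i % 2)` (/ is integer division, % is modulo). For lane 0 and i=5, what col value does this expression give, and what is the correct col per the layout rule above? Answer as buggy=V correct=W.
`(lane % 4)*2 + (i % 2)`[0,5]->1
0: g=0,t=0
[5] (0+0,0*2+1+8) = (0,9)
col: 1 vs 9

buggy=1 correct=9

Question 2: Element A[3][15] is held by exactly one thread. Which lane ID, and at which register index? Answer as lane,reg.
15,5

r=3⇒gr=3,Rb=0  c=15⇒Cb=1,th=3,odd=1
L=3*4+3=15  i=1*4+0*2+1=5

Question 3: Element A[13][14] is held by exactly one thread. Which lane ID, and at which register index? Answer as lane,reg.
r:13=>grp=5,rB=1  c:14=>cB=1,tig=3,lo=0
L=5*4+3=23  i=1*4+1*2+0=6

23,6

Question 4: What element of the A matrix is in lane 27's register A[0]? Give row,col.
6,6

lane 27->27/4=6, 27 mod 4=3
i=0  r:6+0->6  c:2·3+0+0->6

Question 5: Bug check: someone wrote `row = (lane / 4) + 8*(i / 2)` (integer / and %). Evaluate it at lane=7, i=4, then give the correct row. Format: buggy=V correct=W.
`(lane / 4) + 8*(i / 2)`[7,4]=>17
lane 7=>7/4=1, 7 mod 4=3
i=4  r:1+0=>1  c:2·3+0+8=>14
row: 17 vs 1

buggy=17 correct=1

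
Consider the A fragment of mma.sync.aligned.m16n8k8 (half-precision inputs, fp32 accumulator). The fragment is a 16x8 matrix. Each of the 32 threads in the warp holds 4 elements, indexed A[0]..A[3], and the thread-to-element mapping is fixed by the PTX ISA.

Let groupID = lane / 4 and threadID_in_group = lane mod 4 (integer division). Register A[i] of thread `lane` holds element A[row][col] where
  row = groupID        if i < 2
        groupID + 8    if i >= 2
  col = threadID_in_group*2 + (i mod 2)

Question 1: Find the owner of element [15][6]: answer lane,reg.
r=15->g=7,rb=1  c=6->t=3,b0=0
L=7*4+3=31  i=1*2+0=2

31,2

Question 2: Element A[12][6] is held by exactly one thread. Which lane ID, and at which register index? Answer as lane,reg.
19,2

r=12->g=4,rb=1  c=6->t=3,b0=0
L=4*4+3=19  i=1*2+0=2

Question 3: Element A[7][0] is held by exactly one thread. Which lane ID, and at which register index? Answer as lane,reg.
r=7→G=7,rhi=0  c=0→T=0,p=0
L=7*4+0=28  i=0*2+0=0

28,0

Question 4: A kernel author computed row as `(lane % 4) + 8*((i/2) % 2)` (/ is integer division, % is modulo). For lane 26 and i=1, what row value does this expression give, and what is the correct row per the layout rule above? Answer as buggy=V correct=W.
`(lane % 4) + 8*((i/2) % 2)`[26,1]→2
lane 26→26/4=6, 26 mod 4=2
i=1  r:6+0→6  c:2·2+1→5
row: 2 vs 6

buggy=2 correct=6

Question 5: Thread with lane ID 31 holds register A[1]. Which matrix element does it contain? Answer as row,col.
lane 31->31/4=7, 31 mod 4=3
i=1  r:7+0->7  c:2·3+1->7

7,7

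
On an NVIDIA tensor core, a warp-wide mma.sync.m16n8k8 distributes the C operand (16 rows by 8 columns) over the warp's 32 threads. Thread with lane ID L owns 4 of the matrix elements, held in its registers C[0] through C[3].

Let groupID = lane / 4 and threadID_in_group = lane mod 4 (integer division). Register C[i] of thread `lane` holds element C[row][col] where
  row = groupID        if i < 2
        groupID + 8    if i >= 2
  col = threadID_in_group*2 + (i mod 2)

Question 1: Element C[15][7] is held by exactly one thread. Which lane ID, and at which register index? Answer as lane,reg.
r:15=>grp=7,rB=1  c:7=>tig=3,lo=1
L=7*4+3=31  i=1*2+1=3

31,3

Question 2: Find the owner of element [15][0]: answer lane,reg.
r=15→G=7,rhi=1  c=0→T=0,p=0
L=7*4+0=28  i=1*2+0=2

28,2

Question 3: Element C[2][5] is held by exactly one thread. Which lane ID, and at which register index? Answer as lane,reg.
10,1

r=2→G=2,rhi=0  c=5→T=2,p=1
L=2*4+2=10  i=0*2+1=1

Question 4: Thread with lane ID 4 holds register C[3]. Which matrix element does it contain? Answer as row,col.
L=4=>grp=4>>2=1, tig=4&3=0
[3]=>row 1+8=9  col 0·2+1=1

9,1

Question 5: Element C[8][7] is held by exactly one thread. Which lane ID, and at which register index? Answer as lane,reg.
3,3

r:8=>grp=0,rB=1  c:7=>tig=3,lo=1
L=0*4+3=3  i=1*2+1=3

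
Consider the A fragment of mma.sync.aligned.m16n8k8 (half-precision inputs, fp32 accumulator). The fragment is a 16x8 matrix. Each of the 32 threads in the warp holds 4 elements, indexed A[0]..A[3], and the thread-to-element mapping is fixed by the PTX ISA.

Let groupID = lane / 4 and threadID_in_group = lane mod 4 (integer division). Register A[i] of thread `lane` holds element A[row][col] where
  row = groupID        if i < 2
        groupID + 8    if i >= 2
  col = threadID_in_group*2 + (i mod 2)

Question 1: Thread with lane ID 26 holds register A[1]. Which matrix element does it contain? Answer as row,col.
6,5

26: gid=6,tid=2
[1] (6+0,2*2+1) = (6,5)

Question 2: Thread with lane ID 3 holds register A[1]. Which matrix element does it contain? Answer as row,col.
lane 3: gid=0 (3/4), tid=3 (3%4)
i=1: r=0+0=0, c=3*2+1=7

0,7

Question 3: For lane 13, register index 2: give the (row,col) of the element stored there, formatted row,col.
11,2

13: G=3,T=1
[2] (3+8,1*2+0) = (11,2)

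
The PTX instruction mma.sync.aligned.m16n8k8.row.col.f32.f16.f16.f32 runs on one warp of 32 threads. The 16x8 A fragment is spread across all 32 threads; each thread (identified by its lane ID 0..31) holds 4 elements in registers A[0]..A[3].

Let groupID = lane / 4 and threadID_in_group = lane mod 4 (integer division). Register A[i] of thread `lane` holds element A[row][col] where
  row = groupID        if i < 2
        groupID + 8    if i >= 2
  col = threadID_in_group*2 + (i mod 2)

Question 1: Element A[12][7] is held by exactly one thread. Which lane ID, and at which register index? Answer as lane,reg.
r: 12->gid=4,r8=1  c: 7->tid=3,i&1=1
L=4*4+3=19  i=1*2+1=3

19,3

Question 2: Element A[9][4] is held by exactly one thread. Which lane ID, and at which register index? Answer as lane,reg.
r: 9->gid=1,r8=1  c: 4->tid=2,i&1=0
L=1*4+2=6  i=1*2+0=2

6,2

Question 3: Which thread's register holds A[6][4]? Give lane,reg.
26,0

r: 6->gid=6,r8=0  c: 4->tid=2,i&1=0
L=6*4+2=26  i=0*2+0=0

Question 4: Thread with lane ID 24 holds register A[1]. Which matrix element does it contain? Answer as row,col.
lane 24⇒24/4=6, 24 mod 4=0
i=1  r:6+0⇒6  c:2·0+1⇒1

6,1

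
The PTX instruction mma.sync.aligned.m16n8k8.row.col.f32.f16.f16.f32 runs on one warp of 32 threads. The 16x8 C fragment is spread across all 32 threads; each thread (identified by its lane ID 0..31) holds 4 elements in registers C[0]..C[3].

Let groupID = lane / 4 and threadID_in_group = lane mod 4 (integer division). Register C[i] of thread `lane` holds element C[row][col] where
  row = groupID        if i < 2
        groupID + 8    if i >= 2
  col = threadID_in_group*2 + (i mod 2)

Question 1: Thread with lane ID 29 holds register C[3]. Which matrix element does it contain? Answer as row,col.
15,3

lane 29->29/4=7, 29 mod 4=1
i=3  r:7+8->15  c:2·1+1->3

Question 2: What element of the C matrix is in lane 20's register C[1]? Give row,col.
lane 20: grp=5 (20/4), tig=0 (20%4)
i=1: r=5+0=5, c=0*2+1=1

5,1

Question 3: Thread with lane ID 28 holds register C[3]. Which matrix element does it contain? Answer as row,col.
lane 28→28/4=7, 28 mod 4=0
i=3  r:7+8→15  c:2·0+1→1

15,1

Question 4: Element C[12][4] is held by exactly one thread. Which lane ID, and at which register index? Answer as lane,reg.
18,2

r=12->g=4,rb=1  c=4->t=2,b0=0
L=4*4+2=18  i=1*2+0=2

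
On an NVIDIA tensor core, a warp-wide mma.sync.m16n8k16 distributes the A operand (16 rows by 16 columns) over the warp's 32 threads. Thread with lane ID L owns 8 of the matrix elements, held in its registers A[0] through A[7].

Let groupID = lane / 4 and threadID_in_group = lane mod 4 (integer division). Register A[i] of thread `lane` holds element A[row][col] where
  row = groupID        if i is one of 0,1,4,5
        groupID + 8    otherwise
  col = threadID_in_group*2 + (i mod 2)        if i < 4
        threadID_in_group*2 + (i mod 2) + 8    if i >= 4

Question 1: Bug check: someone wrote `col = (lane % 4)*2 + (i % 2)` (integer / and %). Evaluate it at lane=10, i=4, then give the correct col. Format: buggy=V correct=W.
`(lane % 4)*2 + (i % 2)`[10,4]⇒4
L=10⇒gr=10>>2=2, th=10&3=2
[4]⇒row 2+0=2  col 2·2+0+8=12
col: 4 vs 12

buggy=4 correct=12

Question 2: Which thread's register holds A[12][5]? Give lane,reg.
18,3

r=12⇒gr=4,Rb=1  c=5⇒Cb=0,th=2,odd=1
L=4*4+2=18  i=0*4+1*2+1=3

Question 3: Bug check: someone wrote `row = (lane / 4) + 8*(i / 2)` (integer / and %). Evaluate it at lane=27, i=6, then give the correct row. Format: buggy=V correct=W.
`(lane / 4) + 8*(i / 2)`[27,6]⇒30
lane 27: gr=6 (27/4), th=3 (27%4)
i=6: r=6+8=14, c=3*2+0+8=14
row: 30 vs 14

buggy=30 correct=14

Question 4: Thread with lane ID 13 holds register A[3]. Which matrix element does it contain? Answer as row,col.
11,3

L=13→G=13>>2=3, T=13&3=1
[3]→row 3+8=11  col 1·2+1+0=3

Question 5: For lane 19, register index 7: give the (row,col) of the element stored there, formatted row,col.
lane 19->19/4=4, 19 mod 4=3
i=7  r:4+8->12  c:2·3+1+8->15

12,15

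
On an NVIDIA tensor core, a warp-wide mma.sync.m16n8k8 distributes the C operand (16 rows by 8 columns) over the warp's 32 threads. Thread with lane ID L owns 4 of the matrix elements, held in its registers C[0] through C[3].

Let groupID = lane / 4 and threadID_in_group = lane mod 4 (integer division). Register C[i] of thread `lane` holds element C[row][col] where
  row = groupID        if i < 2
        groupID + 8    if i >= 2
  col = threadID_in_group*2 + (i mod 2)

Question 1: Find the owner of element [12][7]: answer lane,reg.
r=12→G=4,rhi=1  c=7→T=3,p=1
L=4*4+3=19  i=1*2+1=3

19,3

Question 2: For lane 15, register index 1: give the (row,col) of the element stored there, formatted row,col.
3,7

lane 15: G=3 (15/4), T=3 (15%4)
i=1: r=3+0=3, c=3*2+1=7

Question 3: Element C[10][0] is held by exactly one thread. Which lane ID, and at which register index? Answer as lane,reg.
r=10⇒gr=2,Rb=1  c=0⇒th=0,odd=0
L=2*4+0=8  i=1*2+0=2

8,2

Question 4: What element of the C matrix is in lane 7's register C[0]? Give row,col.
1,6

7: gid=1,tid=3
[0] (1+0,3*2+0) = (1,6)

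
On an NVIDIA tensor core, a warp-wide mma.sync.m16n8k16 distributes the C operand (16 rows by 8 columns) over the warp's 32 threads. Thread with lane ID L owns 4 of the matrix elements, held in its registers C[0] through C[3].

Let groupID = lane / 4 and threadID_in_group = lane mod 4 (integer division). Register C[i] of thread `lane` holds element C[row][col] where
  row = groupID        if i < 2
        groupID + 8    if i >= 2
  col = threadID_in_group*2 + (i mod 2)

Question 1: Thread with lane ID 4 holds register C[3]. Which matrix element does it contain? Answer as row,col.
lane 4: gid=1 (4/4), tid=0 (4%4)
i=3: r=1+8=9, c=0*2+1=1

9,1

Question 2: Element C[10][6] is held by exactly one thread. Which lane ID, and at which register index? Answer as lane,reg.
11,2

r:10=>grp=2,rB=1  c:6=>tig=3,lo=0
L=2*4+3=11  i=1*2+0=2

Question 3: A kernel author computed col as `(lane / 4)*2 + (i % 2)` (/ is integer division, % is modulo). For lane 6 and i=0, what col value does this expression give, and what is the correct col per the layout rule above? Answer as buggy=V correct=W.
buggy=2 correct=4

`(lane / 4)*2 + (i % 2)`[6,0]->2
lane 6->6/4=1, 6 mod 4=2
i=0  r:1+0->1  c:2·2+0->4
col: 2 vs 4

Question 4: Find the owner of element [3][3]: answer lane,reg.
r: 3->gid=3,r8=0  c: 3->tid=1,i&1=1
L=3*4+1=13  i=0*2+1=1

13,1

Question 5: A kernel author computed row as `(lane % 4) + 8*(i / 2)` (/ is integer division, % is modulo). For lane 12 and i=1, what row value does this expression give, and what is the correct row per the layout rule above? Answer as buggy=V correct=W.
`(lane % 4) + 8*(i / 2)`[12,1]->0
lane 12->12/4=3, 12 mod 4=0
i=1  r:3+0->3  c:2·0+1->1
row: 0 vs 3

buggy=0 correct=3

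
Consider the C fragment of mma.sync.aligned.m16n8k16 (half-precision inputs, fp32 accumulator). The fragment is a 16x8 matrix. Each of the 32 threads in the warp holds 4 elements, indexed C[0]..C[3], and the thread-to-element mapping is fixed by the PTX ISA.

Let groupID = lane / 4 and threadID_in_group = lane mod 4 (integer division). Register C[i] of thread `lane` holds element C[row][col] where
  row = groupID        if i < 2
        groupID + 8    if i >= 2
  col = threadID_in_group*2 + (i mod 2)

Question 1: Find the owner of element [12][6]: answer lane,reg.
r=12⇒gr=4,Rb=1  c=6⇒th=3,odd=0
L=4*4+3=19  i=1*2+0=2

19,2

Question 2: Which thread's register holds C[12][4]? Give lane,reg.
r=12⇒gr=4,Rb=1  c=4⇒th=2,odd=0
L=4*4+2=18  i=1*2+0=2

18,2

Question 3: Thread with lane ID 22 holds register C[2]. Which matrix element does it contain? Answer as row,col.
13,4

lane 22->22/4=5, 22 mod 4=2
i=2  r:5+8->13  c:2·2+0->4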